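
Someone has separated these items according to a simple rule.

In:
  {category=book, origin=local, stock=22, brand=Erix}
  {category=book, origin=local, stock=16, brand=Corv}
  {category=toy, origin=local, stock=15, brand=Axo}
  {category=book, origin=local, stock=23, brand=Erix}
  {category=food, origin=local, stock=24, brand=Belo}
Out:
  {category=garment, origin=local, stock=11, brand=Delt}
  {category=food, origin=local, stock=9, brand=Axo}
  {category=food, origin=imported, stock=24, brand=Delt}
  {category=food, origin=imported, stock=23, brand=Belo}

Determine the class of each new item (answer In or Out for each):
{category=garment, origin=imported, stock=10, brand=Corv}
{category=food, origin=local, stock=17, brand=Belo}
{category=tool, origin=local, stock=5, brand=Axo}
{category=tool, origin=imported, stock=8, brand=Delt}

'In' ⟺ origin is local AND stock ≥ 15.
{category=garment, origin=imported, stock=10, brand=Corv}: origin is imported, stock = 10, does not pass → Out. {category=food, origin=local, stock=17, brand=Belo}: origin is local, stock = 17, passes → In. {category=tool, origin=local, stock=5, brand=Axo}: origin is local, stock = 5, does not pass → Out. {category=tool, origin=imported, stock=8, brand=Delt}: origin is imported, stock = 8, does not pass → Out.

Out, In, Out, Out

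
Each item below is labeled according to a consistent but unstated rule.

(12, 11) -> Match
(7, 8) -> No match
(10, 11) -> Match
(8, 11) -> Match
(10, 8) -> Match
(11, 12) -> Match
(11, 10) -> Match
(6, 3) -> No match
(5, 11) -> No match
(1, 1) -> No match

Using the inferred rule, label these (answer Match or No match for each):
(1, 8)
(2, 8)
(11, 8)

One predicate separates the groups cleanly: sum ≥ 18.
(1, 8): 1+8 = 9 — lacks this property, so No match. (2, 8): 2+8 = 10 — lacks this property, so No match. (11, 8): 11+8 = 19 — meets the rule, so Match.

No match, No match, Match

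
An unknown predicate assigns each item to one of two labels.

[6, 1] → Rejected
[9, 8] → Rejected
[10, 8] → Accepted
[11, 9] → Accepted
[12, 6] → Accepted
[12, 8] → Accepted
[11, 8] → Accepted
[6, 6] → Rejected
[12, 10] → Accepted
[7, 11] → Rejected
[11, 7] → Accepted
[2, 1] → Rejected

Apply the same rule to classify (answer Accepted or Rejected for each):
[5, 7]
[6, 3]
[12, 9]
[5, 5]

One predicate separates the groups cleanly: first ≥ 10.

Rejected, Rejected, Accepted, Rejected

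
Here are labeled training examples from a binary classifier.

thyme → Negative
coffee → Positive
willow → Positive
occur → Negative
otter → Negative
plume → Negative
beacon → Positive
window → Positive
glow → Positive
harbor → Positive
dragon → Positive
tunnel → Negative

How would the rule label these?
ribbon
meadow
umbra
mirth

Positive, Positive, Negative, Negative

The simplest hypothesis consistent with all the labels is: even length AND contains 'o'.
ribbon: length 6, has 'o' — passes, so Positive.
meadow: length 6, has 'o' — passes, so Positive.
umbra: length 5, no 'o' — fails the rule, so Negative.
mirth: length 5, no 'o' — fails the rule, so Negative.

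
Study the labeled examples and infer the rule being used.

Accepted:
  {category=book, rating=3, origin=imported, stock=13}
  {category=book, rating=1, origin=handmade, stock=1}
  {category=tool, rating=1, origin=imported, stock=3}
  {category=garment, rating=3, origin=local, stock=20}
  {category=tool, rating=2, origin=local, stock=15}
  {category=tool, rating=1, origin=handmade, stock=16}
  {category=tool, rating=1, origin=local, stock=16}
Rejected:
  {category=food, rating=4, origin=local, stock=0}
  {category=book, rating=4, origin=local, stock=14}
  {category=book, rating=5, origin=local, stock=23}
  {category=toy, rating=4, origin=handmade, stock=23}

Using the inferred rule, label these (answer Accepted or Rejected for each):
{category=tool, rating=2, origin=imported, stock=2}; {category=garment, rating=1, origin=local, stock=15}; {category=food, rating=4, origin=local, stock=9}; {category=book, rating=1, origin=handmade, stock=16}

Accepted, Accepted, Rejected, Accepted

Every 'Accepted' example satisfies: rating ≤ 3. None of the 'Rejected' examples do.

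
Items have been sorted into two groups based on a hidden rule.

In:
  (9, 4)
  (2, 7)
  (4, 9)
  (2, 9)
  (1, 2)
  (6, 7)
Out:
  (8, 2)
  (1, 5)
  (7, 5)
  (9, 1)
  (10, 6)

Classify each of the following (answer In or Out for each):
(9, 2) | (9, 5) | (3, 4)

In, Out, In

Every 'In' example satisfies: sum is odd. None of the 'Out' examples do.
(9, 2) → 9+2 = 11 → In. (9, 5) → 9+5 = 14 → Out. (3, 4) → 3+4 = 7 → In.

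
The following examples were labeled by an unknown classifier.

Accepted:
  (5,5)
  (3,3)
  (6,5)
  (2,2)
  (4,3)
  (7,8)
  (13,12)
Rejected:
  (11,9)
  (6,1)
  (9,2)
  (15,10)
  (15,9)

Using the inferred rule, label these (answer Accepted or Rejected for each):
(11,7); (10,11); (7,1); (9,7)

The simplest hypothesis consistent with all the labels is: |first − second| ≤ 1.
(11,7): Rejected (|11−7| = 4). (10,11): Accepted (|10−11| = 1). (7,1): Rejected (|7−1| = 6). (9,7): Rejected (|9−7| = 2).

Rejected, Accepted, Rejected, Rejected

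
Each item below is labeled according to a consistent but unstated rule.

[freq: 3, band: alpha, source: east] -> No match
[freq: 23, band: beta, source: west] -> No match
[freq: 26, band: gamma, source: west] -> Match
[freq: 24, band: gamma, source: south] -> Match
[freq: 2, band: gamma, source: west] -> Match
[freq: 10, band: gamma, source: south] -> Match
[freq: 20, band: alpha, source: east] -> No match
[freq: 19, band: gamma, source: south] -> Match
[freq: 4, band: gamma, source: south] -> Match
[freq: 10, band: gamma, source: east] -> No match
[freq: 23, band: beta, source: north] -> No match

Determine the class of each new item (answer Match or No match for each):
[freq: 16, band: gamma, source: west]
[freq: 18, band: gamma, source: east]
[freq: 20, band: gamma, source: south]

Match, No match, Match

The common property of the 'Match' items is: source is not east AND band is gamma. No 'No match' item has it.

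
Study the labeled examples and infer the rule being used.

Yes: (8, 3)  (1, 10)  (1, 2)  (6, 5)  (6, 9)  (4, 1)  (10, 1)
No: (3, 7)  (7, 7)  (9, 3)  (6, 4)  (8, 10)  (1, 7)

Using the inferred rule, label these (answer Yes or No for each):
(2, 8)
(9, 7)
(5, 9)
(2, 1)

No, No, No, Yes

The rule appears to be: sum is odd.
No: (2, 8), since 2+8 = 10.
No: (9, 7), since 9+7 = 16.
No: (5, 9), since 5+9 = 14.
Yes: (2, 1), since 2+1 = 3.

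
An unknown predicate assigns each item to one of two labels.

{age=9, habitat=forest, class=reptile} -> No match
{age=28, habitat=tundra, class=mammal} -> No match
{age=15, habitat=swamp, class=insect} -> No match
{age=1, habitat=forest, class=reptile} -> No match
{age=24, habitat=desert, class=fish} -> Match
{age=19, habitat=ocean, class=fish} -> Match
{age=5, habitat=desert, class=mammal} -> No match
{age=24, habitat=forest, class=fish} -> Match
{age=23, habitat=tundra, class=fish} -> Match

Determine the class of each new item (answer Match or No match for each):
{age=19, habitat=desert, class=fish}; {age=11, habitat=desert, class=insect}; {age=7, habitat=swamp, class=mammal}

Match, No match, No match

The rule appears to be: class is fish.
{age=19, habitat=desert, class=fish} → class is fish → Match.
{age=11, habitat=desert, class=insect} → class is insect → No match.
{age=7, habitat=swamp, class=mammal} → class is mammal → No match.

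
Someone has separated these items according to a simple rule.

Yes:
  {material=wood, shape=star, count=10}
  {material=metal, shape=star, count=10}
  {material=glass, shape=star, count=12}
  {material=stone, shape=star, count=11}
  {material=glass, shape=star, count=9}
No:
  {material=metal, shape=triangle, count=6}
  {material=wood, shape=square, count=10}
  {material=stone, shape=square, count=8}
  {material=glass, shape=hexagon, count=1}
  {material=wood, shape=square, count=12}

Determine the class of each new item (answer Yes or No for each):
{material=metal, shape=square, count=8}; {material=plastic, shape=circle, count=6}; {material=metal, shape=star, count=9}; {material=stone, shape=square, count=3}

The classifier is using: shape is star.
{material=metal, shape=square, count=8} — shape is square, hence No.
{material=plastic, shape=circle, count=6} — shape is circle, hence No.
{material=metal, shape=star, count=9} — shape is star, hence Yes.
{material=stone, shape=square, count=3} — shape is square, hence No.

No, No, Yes, No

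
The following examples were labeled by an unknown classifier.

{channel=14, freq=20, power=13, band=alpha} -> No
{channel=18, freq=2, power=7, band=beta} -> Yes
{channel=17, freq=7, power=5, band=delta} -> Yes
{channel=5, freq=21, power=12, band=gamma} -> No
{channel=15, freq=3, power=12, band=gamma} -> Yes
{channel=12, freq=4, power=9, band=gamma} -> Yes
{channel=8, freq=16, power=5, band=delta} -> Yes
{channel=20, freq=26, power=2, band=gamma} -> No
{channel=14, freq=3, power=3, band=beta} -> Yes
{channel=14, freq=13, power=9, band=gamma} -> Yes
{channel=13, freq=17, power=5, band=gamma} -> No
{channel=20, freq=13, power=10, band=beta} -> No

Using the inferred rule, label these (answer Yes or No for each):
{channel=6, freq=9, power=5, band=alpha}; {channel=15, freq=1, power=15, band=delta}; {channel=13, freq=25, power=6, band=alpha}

Yes, Yes, No

The simplest hypothesis consistent with all the labels is: freq ≤ 16 AND channel ≤ 18.
Yes: {channel=6, freq=9, power=5, band=alpha}, since freq = 9, channel = 6. Yes: {channel=15, freq=1, power=15, band=delta}, since freq = 1, channel = 15. No: {channel=13, freq=25, power=6, band=alpha}, since freq = 25, channel = 13.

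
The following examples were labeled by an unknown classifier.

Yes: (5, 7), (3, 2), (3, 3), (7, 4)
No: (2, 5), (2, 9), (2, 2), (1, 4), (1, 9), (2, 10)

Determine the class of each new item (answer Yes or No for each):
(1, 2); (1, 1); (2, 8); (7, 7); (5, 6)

No, No, No, Yes, Yes

Every 'Yes' example satisfies: first ≥ 3. None of the 'No' examples do.
(1, 2): first 1, does not satisfy this → No. (1, 1): first 1, does not satisfy this → No. (2, 8): first 2, does not satisfy this → No. (7, 7): first 7, fits → Yes. (5, 6): first 5, fits → Yes.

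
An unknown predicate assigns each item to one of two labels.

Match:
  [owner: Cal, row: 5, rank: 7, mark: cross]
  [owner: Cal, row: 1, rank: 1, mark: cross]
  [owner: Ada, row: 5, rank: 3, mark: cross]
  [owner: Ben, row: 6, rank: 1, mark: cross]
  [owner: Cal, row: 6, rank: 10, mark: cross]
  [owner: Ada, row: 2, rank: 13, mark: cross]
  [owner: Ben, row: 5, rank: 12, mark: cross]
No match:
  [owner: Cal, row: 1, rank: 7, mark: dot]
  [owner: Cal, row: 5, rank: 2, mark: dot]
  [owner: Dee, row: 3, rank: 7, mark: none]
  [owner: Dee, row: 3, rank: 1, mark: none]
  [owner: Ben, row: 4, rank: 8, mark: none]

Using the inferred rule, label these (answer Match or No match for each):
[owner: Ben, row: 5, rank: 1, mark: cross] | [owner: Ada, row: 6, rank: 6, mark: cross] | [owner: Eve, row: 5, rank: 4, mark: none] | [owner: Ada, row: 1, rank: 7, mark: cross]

Match, Match, No match, Match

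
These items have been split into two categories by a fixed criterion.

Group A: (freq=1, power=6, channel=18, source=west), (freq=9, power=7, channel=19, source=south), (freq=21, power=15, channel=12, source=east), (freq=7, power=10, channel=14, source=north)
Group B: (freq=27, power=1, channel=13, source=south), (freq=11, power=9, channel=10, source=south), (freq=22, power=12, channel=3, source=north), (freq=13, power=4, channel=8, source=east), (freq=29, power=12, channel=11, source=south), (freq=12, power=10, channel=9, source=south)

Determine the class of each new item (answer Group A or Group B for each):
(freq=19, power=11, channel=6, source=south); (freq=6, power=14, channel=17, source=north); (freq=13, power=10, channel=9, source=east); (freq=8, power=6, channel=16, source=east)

Rule: channel ≥ 11 AND freq ≤ 21. This holds for each 'Group A' example and fails for each 'Group B' one.

Group B, Group A, Group B, Group A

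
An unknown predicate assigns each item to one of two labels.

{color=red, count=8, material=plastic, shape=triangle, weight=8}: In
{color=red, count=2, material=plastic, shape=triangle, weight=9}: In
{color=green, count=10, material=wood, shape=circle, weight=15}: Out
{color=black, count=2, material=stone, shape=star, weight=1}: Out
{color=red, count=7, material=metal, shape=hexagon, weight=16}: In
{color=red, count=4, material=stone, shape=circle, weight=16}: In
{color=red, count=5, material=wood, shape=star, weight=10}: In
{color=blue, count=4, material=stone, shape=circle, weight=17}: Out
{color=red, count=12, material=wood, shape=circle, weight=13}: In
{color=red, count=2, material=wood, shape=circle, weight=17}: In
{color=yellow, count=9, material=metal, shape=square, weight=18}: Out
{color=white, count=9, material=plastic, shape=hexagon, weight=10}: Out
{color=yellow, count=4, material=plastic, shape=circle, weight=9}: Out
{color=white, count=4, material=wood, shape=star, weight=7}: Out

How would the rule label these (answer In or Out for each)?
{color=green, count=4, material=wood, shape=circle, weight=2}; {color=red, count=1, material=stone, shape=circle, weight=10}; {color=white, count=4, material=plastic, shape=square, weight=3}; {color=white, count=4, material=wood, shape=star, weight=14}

Out, In, Out, Out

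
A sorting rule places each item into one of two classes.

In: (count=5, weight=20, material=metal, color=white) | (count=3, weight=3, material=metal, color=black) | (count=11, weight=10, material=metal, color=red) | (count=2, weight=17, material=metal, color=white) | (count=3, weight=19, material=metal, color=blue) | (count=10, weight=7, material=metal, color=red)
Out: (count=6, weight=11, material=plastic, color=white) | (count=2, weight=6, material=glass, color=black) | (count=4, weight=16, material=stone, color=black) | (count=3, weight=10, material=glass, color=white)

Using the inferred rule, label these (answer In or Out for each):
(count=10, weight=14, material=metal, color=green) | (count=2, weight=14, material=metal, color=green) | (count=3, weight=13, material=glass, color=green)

'In' ⟺ material is metal.
(count=10, weight=14, material=metal, color=green): In (material is metal). (count=2, weight=14, material=metal, color=green): In (material is metal). (count=3, weight=13, material=glass, color=green): Out (material is glass).

In, In, Out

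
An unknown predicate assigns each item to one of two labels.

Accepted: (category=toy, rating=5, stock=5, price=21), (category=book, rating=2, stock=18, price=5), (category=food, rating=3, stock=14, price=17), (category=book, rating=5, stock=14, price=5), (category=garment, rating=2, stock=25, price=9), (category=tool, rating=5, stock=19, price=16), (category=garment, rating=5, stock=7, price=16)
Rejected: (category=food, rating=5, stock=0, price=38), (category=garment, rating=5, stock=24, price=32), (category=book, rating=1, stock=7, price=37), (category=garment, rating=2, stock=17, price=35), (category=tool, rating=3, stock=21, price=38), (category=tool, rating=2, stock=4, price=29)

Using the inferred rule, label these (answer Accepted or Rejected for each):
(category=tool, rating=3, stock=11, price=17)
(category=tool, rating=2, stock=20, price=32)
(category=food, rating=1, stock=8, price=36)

Accepted, Rejected, Rejected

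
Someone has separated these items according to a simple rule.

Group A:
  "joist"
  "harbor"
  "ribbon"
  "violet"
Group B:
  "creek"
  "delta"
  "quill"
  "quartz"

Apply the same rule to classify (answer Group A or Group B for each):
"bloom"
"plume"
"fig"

Checking candidate rules against both groups, what survives is: contains 'o'.

Group A, Group B, Group B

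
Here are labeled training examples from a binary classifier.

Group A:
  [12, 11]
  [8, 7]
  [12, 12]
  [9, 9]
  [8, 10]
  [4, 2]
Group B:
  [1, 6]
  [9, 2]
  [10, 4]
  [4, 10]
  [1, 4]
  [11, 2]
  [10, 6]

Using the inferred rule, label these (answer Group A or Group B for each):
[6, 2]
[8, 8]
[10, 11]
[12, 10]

Group B, Group A, Group A, Group A

The pattern is that an item is 'Group A' exactly when: |first − second| ≤ 2.
[6, 2]: |6−2| = 4, does not pass → Group B.
[8, 8]: |8−8| = 0, passes → Group A.
[10, 11]: |10−11| = 1, passes → Group A.
[12, 10]: |12−10| = 2, passes → Group A.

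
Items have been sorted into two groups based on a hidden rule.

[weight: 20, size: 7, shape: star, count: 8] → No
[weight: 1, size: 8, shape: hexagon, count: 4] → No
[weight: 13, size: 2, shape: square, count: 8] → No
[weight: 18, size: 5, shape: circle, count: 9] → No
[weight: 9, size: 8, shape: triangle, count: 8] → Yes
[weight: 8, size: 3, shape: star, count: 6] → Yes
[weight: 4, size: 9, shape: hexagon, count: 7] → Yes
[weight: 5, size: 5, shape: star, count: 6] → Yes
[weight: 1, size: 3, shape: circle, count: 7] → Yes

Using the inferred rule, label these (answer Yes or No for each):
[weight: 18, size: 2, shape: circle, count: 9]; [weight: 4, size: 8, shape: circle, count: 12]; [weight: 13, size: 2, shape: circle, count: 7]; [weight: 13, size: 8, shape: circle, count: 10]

No, Yes, No, No

Every 'Yes' example satisfies: count ≥ 6 AND weight ≤ 9. None of the 'No' examples do.
[weight: 18, size: 2, shape: circle, count: 9]: No (count = 9, weight = 18). [weight: 4, size: 8, shape: circle, count: 12]: Yes (count = 12, weight = 4). [weight: 13, size: 2, shape: circle, count: 7]: No (count = 7, weight = 13). [weight: 13, size: 8, shape: circle, count: 10]: No (count = 10, weight = 13).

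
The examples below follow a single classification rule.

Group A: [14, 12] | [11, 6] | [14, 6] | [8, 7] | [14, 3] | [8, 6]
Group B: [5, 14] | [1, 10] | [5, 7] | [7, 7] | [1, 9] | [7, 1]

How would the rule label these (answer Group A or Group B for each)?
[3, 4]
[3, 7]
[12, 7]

Group B, Group B, Group A

A rule that fits every label: first ≥ 8 — true of each 'Group A' example, false of each 'Group B' one.
[3, 4]: first 3 — fails this test, so Group B.
[3, 7]: first 3 — fails this test, so Group B.
[12, 7]: first 12 — qualifies, so Group A.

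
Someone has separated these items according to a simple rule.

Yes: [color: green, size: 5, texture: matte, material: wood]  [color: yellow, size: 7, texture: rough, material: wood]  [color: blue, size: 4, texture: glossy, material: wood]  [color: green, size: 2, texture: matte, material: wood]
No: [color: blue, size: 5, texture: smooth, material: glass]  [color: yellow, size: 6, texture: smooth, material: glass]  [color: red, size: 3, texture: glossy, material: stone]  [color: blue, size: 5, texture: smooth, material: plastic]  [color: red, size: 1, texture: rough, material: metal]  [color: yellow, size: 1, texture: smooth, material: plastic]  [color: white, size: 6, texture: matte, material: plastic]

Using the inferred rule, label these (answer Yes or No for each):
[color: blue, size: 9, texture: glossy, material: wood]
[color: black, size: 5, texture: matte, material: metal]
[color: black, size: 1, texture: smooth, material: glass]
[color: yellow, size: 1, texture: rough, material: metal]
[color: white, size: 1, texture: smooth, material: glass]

Yes, No, No, No, No

The pattern is that an item is 'Yes' exactly when: material is wood.
[color: blue, size: 9, texture: glossy, material: wood] → material is wood → Yes.
[color: black, size: 5, texture: matte, material: metal] → material is metal → No.
[color: black, size: 1, texture: smooth, material: glass] → material is glass → No.
[color: yellow, size: 1, texture: rough, material: metal] → material is metal → No.
[color: white, size: 1, texture: smooth, material: glass] → material is glass → No.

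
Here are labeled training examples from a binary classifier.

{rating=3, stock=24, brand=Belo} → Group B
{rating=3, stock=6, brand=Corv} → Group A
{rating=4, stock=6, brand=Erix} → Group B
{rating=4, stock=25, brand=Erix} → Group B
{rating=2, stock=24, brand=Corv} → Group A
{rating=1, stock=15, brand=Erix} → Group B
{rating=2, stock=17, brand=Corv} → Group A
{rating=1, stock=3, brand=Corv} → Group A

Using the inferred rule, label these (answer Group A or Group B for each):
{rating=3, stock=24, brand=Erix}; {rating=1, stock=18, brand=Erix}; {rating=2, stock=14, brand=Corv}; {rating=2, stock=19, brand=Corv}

The rule appears to be: brand is Corv.
{rating=3, stock=24, brand=Erix} — brand is Erix, hence Group B.
{rating=1, stock=18, brand=Erix} — brand is Erix, hence Group B.
{rating=2, stock=14, brand=Corv} — brand is Corv, hence Group A.
{rating=2, stock=19, brand=Corv} — brand is Corv, hence Group A.

Group B, Group B, Group A, Group A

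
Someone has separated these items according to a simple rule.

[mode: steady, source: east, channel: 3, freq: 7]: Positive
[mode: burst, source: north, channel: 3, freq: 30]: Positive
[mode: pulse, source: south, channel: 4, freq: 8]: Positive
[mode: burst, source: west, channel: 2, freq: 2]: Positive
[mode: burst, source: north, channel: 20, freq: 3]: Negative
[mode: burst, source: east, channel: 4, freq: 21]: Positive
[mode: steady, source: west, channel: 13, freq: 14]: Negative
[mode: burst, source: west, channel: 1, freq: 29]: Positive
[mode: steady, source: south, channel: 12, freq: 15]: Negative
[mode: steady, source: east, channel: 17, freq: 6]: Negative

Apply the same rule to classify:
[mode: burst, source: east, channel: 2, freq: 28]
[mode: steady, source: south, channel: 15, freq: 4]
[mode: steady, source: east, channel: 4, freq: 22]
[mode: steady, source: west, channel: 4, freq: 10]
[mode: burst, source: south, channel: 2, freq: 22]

Positive, Negative, Positive, Positive, Positive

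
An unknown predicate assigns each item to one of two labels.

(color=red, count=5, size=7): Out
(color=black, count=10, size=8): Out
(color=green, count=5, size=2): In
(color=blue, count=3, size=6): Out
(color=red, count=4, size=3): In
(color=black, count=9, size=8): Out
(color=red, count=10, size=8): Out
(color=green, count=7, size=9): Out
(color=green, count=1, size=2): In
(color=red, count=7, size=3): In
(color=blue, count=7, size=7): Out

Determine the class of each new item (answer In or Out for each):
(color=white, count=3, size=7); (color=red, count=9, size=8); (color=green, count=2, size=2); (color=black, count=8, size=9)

Out, Out, In, Out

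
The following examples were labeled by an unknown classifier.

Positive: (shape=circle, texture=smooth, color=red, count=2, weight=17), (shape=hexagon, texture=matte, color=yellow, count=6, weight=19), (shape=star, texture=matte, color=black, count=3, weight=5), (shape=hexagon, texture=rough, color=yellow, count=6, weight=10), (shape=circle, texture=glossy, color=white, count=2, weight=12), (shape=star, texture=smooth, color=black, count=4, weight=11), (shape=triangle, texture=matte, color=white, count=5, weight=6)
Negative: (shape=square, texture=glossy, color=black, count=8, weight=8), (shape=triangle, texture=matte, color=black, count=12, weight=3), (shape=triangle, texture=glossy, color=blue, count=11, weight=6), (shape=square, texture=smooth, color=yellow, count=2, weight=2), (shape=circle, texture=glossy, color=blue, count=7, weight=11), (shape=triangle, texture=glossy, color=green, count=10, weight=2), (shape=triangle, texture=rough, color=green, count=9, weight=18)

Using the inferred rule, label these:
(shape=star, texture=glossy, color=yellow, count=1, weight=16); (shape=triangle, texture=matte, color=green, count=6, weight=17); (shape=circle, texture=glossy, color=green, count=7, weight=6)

Positive, Positive, Negative

The common property of the 'Positive' items is: weight ≥ 3 AND count ≤ 6. No 'Negative' item has it.
(shape=star, texture=glossy, color=yellow, count=1, weight=16): Positive (weight = 16, count = 1). (shape=triangle, texture=matte, color=green, count=6, weight=17): Positive (weight = 17, count = 6). (shape=circle, texture=glossy, color=green, count=7, weight=6): Negative (weight = 6, count = 7).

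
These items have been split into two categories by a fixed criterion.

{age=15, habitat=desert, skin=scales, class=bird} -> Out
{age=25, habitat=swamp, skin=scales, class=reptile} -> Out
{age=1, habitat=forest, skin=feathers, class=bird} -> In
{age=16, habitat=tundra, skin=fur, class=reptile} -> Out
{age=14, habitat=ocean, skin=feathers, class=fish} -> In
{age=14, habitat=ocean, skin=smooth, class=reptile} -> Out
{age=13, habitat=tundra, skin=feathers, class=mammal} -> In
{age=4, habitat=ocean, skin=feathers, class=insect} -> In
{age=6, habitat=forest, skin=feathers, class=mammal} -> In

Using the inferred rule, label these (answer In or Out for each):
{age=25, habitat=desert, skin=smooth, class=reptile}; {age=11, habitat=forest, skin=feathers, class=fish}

Rule: skin is feathers. This holds for each 'In' example and fails for each 'Out' one.
{age=25, habitat=desert, skin=smooth, class=reptile}: Out (skin is smooth). {age=11, habitat=forest, skin=feathers, class=fish}: In (skin is feathers).

Out, In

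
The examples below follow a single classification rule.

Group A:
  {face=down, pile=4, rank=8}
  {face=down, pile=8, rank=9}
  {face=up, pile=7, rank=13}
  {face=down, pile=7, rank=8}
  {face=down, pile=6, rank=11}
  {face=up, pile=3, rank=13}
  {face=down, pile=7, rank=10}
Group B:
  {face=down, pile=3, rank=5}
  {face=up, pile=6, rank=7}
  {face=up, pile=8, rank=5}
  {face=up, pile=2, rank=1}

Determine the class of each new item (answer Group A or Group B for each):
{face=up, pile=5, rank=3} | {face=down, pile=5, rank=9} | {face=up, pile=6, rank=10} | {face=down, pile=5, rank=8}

Group B, Group A, Group A, Group A

A rule that fits every label: rank ≥ 8 — true of each 'Group A' example, false of each 'Group B' one.
Group B: {face=up, pile=5, rank=3}, since rank = 3. Group A: {face=down, pile=5, rank=9}, since rank = 9. Group A: {face=up, pile=6, rank=10}, since rank = 10. Group A: {face=down, pile=5, rank=8}, since rank = 8.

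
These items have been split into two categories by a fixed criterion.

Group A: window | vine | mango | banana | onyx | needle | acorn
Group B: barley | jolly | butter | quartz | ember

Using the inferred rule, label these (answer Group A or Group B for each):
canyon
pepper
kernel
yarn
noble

Group A, Group B, Group A, Group A, Group A

Comparing the two groups points to one rule — contains 'n'.
canyon: has 'n', has this property → Group A.
pepper: no 'n', fails the rule → Group B.
kernel: has 'n', has this property → Group A.
yarn: has 'n', has this property → Group A.
noble: has 'n', has this property → Group A.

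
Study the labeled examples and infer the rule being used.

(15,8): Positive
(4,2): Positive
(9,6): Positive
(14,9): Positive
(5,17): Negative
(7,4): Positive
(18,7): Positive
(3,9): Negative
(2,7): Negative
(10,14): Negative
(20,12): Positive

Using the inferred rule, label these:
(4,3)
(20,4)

One predicate separates the groups cleanly: first > second.
(4,3) → 4 > 3 → Positive. (20,4) → 20 > 4 → Positive.

Positive, Positive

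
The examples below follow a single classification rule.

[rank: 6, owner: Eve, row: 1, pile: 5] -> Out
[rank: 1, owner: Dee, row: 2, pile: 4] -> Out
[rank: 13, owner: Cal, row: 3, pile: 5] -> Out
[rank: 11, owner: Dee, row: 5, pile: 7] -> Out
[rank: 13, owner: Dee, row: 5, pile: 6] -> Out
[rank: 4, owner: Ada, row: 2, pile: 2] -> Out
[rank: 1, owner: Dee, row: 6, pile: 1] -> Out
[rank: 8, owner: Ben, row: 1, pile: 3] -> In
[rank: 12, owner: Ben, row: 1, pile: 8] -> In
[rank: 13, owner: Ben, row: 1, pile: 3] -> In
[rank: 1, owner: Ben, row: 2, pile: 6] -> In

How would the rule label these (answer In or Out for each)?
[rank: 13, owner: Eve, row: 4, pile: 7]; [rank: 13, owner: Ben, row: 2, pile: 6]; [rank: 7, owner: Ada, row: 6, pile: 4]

The distinguishing property — owner is Ben — holds for all the 'In' cases and none of the 'Out' cases.
[rank: 13, owner: Eve, row: 4, pile: 7]: Out (owner is Eve).
[rank: 13, owner: Ben, row: 2, pile: 6]: In (owner is Ben).
[rank: 7, owner: Ada, row: 6, pile: 4]: Out (owner is Ada).

Out, In, Out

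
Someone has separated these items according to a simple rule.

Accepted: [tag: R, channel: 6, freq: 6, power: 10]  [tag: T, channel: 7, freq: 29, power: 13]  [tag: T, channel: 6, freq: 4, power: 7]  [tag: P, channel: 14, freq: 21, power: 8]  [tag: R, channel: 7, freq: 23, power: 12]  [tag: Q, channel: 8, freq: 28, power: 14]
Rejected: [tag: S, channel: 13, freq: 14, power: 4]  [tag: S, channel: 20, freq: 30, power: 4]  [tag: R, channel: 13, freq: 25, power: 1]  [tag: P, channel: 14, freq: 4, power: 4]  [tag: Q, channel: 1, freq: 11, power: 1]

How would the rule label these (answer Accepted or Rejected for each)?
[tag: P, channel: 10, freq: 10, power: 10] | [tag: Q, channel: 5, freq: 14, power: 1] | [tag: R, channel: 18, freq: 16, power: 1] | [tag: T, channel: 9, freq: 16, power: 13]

Accepted, Rejected, Rejected, Accepted

Rule: power ≥ 7. This holds for each 'Accepted' example and fails for each 'Rejected' one.
Accepted: [tag: P, channel: 10, freq: 10, power: 10], since power = 10.
Rejected: [tag: Q, channel: 5, freq: 14, power: 1], since power = 1.
Rejected: [tag: R, channel: 18, freq: 16, power: 1], since power = 1.
Accepted: [tag: T, channel: 9, freq: 16, power: 13], since power = 13.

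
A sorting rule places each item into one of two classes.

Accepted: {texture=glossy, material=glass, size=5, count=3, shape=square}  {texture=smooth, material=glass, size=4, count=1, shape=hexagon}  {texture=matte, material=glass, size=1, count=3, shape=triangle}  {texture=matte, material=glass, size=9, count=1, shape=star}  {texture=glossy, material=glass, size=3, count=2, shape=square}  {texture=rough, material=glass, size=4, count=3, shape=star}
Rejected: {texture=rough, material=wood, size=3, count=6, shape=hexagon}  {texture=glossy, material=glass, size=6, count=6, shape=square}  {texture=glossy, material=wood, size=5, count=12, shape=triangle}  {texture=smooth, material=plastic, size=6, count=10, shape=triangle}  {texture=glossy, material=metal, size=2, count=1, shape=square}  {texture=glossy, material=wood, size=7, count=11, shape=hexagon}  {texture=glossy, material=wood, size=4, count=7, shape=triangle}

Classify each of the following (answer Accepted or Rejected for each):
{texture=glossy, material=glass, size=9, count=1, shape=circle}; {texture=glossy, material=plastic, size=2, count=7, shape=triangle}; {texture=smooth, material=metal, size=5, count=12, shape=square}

The distinguishing property — material is glass AND count ≤ 3 — holds for all the 'Accepted' cases and none of the 'Rejected' cases.
Accepted: {texture=glossy, material=glass, size=9, count=1, shape=circle}, since material is glass, count = 1. Rejected: {texture=glossy, material=plastic, size=2, count=7, shape=triangle}, since material is plastic, count = 7. Rejected: {texture=smooth, material=metal, size=5, count=12, shape=square}, since material is metal, count = 12.

Accepted, Rejected, Rejected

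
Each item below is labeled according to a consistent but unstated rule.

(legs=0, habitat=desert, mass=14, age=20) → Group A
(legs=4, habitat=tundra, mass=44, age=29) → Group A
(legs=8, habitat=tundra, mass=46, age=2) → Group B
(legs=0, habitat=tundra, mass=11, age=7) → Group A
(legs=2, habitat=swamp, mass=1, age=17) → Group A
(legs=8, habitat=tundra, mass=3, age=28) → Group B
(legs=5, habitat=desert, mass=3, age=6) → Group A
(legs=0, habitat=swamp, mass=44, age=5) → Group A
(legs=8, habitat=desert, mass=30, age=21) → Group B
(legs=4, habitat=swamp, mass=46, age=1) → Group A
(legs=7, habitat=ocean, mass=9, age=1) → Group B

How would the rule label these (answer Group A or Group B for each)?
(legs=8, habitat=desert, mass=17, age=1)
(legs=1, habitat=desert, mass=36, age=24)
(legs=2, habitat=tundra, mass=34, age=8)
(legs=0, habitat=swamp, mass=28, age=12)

The common property of the 'Group A' items is: legs ≤ 5. No 'Group B' item has it.
(legs=8, habitat=desert, mass=17, age=1): legs = 8, doesn't match → Group B.
(legs=1, habitat=desert, mass=36, age=24): legs = 1, qualifies → Group A.
(legs=2, habitat=tundra, mass=34, age=8): legs = 2, qualifies → Group A.
(legs=0, habitat=swamp, mass=28, age=12): legs = 0, qualifies → Group A.

Group B, Group A, Group A, Group A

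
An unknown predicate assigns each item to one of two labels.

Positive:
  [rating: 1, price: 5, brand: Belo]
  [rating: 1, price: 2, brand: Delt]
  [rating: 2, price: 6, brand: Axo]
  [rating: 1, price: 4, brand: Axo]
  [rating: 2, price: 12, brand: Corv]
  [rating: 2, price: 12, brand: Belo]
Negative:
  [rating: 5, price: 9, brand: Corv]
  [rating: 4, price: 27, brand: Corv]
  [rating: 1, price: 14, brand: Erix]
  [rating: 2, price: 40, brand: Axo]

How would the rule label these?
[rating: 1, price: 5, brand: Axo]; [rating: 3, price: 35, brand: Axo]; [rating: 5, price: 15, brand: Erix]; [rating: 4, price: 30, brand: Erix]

Positive, Negative, Negative, Negative

The classifier is using: price ≤ 12 AND rating ≤ 2.
[rating: 1, price: 5, brand: Axo] → price = 5, rating = 1 → Positive.
[rating: 3, price: 35, brand: Axo] → price = 35, rating = 3 → Negative.
[rating: 5, price: 15, brand: Erix] → price = 15, rating = 5 → Negative.
[rating: 4, price: 30, brand: Erix] → price = 30, rating = 4 → Negative.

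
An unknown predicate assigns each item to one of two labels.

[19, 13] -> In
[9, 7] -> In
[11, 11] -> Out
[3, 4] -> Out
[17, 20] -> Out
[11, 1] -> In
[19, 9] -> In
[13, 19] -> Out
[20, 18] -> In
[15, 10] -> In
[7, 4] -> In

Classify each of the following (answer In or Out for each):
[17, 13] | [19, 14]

In, In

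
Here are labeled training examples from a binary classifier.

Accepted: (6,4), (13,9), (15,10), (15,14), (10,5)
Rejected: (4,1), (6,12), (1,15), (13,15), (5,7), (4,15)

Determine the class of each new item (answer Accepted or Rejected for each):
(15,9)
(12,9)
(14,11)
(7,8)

The rule appears to be: first > second AND sum ≥ 10.
(15,9): 15 > 9, 15+9 = 24, satisfies this → Accepted. (12,9): 12 > 9, 12+9 = 21, satisfies this → Accepted. (14,11): 14 > 11, 14+11 = 25, satisfies this → Accepted. (7,8): 7 < 8, 7+8 = 15, lacks this property → Rejected.

Accepted, Accepted, Accepted, Rejected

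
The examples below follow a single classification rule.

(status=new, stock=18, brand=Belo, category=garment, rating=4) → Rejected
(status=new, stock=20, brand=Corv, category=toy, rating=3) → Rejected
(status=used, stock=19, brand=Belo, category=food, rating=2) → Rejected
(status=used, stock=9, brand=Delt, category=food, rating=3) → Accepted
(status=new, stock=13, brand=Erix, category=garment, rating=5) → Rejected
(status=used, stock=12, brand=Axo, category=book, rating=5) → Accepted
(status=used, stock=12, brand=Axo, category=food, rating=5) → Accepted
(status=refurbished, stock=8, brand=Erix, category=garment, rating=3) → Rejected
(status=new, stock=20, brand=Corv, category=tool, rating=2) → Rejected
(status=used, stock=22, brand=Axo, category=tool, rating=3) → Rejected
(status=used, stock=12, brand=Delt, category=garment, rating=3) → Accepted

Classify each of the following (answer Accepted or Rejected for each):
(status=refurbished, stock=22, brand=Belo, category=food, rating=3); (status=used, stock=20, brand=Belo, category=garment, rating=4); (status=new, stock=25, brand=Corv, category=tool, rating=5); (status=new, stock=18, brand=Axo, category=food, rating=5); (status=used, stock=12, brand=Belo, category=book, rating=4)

The classifier is using: status is used AND stock ≤ 12.

Rejected, Rejected, Rejected, Rejected, Accepted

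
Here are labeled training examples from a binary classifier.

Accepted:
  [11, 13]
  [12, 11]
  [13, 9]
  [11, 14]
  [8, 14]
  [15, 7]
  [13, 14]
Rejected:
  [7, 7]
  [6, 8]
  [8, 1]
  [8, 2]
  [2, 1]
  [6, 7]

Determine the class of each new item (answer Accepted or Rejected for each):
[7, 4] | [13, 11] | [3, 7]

Rejected, Accepted, Rejected

The pattern is that an item is 'Accepted' exactly when: sum ≥ 22.
[7, 4] → 7+4 = 11 → Rejected. [13, 11] → 13+11 = 24 → Accepted. [3, 7] → 3+7 = 10 → Rejected.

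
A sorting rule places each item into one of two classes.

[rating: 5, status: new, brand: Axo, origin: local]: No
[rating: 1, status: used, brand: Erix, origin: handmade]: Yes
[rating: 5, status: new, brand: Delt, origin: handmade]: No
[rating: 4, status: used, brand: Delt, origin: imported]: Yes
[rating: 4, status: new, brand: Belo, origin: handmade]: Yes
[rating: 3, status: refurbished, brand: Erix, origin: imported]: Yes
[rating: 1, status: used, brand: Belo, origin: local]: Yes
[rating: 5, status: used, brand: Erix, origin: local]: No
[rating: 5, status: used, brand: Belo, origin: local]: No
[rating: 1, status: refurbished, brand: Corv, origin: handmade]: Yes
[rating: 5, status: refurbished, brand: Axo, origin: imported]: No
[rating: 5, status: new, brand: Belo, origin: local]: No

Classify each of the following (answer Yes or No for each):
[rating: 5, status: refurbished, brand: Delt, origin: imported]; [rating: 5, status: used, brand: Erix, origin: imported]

No, No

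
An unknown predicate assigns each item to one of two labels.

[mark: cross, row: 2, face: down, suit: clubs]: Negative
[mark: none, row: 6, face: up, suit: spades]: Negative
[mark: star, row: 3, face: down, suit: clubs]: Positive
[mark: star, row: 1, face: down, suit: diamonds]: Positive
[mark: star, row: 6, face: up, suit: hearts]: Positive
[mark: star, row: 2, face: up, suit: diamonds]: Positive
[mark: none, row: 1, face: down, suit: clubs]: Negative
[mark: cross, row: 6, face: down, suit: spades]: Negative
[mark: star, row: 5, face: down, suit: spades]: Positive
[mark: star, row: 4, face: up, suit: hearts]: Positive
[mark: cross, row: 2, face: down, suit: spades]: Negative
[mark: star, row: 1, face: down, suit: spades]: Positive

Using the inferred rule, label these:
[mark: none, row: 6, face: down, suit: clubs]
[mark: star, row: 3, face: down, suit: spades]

The distinguishing property — mark is star — holds for all the 'Positive' cases and none of the 'Negative' cases.

Negative, Positive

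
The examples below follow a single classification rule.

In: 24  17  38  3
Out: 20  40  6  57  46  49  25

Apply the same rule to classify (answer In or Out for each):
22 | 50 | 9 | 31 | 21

Out, Out, Out, In, Out

The classifier is using: ≡ 3 (mod 7).
22: 22 mod 7 = 1 — does not pass, so Out.
50: 50 mod 7 = 1 — does not pass, so Out.
9: 9 mod 7 = 2 — does not pass, so Out.
31: 31 mod 7 = 3 — passes, so In.
21: 21 mod 7 = 0 — does not pass, so Out.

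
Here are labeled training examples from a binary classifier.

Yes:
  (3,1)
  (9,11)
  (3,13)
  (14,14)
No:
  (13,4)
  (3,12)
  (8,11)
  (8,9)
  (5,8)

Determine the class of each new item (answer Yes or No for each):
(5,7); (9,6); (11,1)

The pattern is that an item is 'Yes' exactly when: sum is even.
(5,7): Yes (5+7 = 12). (9,6): No (9+6 = 15). (11,1): Yes (11+1 = 12).

Yes, No, Yes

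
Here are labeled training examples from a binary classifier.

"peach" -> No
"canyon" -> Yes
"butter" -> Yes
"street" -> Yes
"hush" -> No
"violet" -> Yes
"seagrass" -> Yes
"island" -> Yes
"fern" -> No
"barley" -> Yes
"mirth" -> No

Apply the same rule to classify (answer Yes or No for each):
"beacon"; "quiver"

The rule appears to be: length ≥ 6.
"beacon": length 6 — satisfies this, so Yes. "quiver": length 6 — satisfies this, so Yes.

Yes, Yes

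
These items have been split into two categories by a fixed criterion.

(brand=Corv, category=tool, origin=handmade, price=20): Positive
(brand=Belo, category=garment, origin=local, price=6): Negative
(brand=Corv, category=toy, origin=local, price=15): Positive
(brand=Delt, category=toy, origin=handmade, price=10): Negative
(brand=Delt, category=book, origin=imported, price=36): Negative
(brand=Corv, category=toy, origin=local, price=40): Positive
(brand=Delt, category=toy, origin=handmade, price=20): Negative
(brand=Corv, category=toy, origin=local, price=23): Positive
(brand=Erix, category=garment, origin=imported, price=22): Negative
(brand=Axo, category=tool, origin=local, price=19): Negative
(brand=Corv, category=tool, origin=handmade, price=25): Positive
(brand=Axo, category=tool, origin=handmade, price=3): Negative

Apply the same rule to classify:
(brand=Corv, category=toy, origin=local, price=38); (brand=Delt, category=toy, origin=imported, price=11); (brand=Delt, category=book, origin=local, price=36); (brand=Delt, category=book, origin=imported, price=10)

The rule appears to be: brand is Corv.
(brand=Corv, category=toy, origin=local, price=38): brand is Corv, matches → Positive. (brand=Delt, category=toy, origin=imported, price=11): brand is Delt, fails this test → Negative. (brand=Delt, category=book, origin=local, price=36): brand is Delt, fails this test → Negative. (brand=Delt, category=book, origin=imported, price=10): brand is Delt, fails this test → Negative.

Positive, Negative, Negative, Negative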